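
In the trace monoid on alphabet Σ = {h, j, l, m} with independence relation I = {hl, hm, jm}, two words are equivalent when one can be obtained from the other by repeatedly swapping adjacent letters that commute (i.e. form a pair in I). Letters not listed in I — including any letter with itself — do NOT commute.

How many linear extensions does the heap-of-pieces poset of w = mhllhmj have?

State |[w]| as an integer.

piece 0:m — minimal
piece 1:h — minimal
piece 2:l rests on {0:m}
piece 3:l rests on {2:l}
piece 4:h rests on {1:h}
piece 5:m rests on {3:l}
piece 6:j rests on {3:l, 4:h}
minimal pieces: {0:m, 1:h}
ways to finish when only these pieces remain (= sum over removing one remaining piece with nothing left below it):
  1 left: {5}→1  {6}→1
  2 left: {4,6}→1  {5,6}→2
  3 left: {1,4,6}→1  {3,5,6}→2  {4,5,6}→3
  4 left: {1,4,5,6}→4  {2,3,5,6}→2  {3,4,5,6}→5
  5 left: {0,2,3,5,6}→2  {1,3,4,5,6}→9  {2,3,4,5,6}→7
  placing 0:m first → 16 extensions
  placing 1:h first → 9 extensions
total linear extensions = 25

25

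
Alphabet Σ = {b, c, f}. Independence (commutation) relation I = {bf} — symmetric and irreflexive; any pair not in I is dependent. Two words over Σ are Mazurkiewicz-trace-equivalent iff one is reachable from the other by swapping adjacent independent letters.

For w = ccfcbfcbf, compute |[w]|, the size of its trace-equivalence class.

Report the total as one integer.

0(c) covers ∅
1(c) covers 0:c
2(f) covers 1:c
3(c) covers 2:f
4(b) covers 3:c
5(f) covers 3:c
6(c) covers 4:b, 5:f
7(b) covers 6:c
8(f) covers 6:c
floor of heap: 0:c
completions by unplaced set U, small U first (add the entries for U minus each lowest piece of U):
  |U|=1: {7}:1  {8}:1
  |U|=2: {7,8}:2
  |U|=3: {6,7,8}:2
  |U|=4: {4,6,7,8}:2  {5,6,7,8}:2
  |U|=5: {4,5,6,7,8}:4
  |U|=6: {3,4,5,6,7,8}:4
  |U|=7: {2,3,4,5,6,7,8}:4
  start at 0(c): 4

4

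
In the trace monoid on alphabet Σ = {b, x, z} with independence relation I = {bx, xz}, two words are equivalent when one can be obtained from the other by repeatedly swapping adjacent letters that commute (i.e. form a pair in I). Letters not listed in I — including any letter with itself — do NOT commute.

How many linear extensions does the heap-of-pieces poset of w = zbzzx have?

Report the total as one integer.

#0=z has no predecessor
#1=b depends on [0:z]
#2=z depends on [1:b]
#3=z depends on [2:z]
#4=x has no predecessor
sources: [0:z, 4:x]
N(rest) = Σ N(rest − s) over sources s of rest; N(one piece) = 1:
  size 1 → [3]=1  [4]=1
  size 2 → [2,3]=1  [3,4]=2
  size 3 → [1,2,3]=1  [2,3,4]=3
  first=0(z) contributes 4
  first=4(x) contributes 1
|[w]| = 5

5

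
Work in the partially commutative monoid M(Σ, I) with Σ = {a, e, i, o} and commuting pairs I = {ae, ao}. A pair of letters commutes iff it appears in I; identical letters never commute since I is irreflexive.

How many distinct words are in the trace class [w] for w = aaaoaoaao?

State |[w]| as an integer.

84

#0=a has no predecessor
#1=a depends on [0:a]
#2=a depends on [1:a]
#3=o has no predecessor
#4=a depends on [2:a]
#5=o depends on [3:o]
#6=a depends on [4:a]
#7=a depends on [6:a]
#8=o depends on [5:o]
sources: [0:a, 3:o]
N(rest) = Σ N(rest − s) over sources s of rest; N(one piece) = 1:
  size 1 → [7]=1  [8]=1
  size 2 → [5,8]=1  [6,7]=1  [7,8]=2
  size 3 → [3,5,8]=1  [4,6,7]=1  [5,7,8]=3  [6,7,8]=3
  size 4 → [2,4,6,7]=1  [3,5,7,8]=4  [4,6,7,8]=4  [5,6,7,8]=6
  size 5 → [1,2,4,6,7]=1  [2,4,6,7,8]=5  [3,5,6,7,8]=10  [4,5,6,7,8]=10
  size 6 → [0,1,2,4,6,7]=1  [1,2,4,6,7,8]=6  [2,4,5,6,7,8]=15  [3,4,5,6,7,8]=20
  size 7 → [0,1,2,4,6,7,8]=7  [1,2,4,5,6,7,8]=21  [2,3,4,5,6,7,8]=35
  first=0(a) contributes 56
  first=3(o) contributes 28
|[w]| = 84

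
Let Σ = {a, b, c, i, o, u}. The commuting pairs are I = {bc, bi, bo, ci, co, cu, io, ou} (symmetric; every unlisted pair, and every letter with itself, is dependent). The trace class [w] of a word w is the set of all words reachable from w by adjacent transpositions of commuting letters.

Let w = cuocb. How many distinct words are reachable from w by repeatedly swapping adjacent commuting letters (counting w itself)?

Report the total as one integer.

0(c) covers ∅
1(u) covers ∅
2(o) covers ∅
3(c) covers 0:c
4(b) covers 1:u
floor of heap: 0:c, 1:u, 2:o
completions by unplaced set U, small U first (add the entries for U minus each lowest piece of U):
  |U|=1: {2}:1  {3}:1  {4}:1
  |U|=2: {0,3}:1  {1,4}:1  {2,3}:2  {2,4}:2  {3,4}:2
  |U|=3: {0,2,3}:3  {0,3,4}:3  {1,2,4}:3  {1,3,4}:3  {2,3,4}:6
  start at 0(c): 12
  start at 1(u): 12
  start at 2(o): 6
sum over floor = 30

30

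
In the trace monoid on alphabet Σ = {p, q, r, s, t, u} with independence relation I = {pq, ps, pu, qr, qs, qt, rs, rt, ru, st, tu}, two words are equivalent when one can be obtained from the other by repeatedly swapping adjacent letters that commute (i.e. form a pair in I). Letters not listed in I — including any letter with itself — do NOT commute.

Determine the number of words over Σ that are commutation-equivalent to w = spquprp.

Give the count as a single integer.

70

#0=s has no predecessor
#1=p has no predecessor
#2=q has no predecessor
#3=u depends on [0:s, 2:q]
#4=p depends on [1:p]
#5=r depends on [4:p]
#6=p depends on [5:r]
sources: [0:s, 1:p, 2:q]
N(rest) = Σ N(rest − s) over sources s of rest; N(one piece) = 1:
  size 1 → [3]=1  [6]=1
  size 2 → [0,3]=1  [2,3]=1  [3,6]=2  [5,6]=1
  size 3 → [0,2,3]=2  [0,3,6]=3  [2,3,6]=3  [3,5,6]=3  [4,5,6]=1
  size 4 → [0,2,3,6]=8  [0,3,5,6]=6  [1,4,5,6]=1  [2,3,5,6]=6  [3,4,5,6]=4
  size 5 → [0,2,3,5,6]=20  [0,3,4,5,6]=10  [1,3,4,5,6]=5  [2,3,4,5,6]=10
  first=0(s) contributes 15
  first=1(p) contributes 40
  first=2(q) contributes 15
|[w]| = 70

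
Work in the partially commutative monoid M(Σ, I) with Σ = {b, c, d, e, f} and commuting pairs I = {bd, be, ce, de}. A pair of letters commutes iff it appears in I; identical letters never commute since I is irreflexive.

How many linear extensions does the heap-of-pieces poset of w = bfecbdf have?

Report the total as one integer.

drop 0:b onto floor
drop 1:f onto {0:b}
drop 2:e onto {1:f}
drop 3:c onto {1:f}
drop 4:b onto {3:c}
drop 5:d onto {3:c}
drop 6:f onto {2:e, 4:b, 5:d}
ground layer = {0:b}
drop-orders for the pieces not yet dropped (sum over which currently-grounded one goes next):
  1 to go: {6} 1
  2 to go: {2,6} 1  {4,6} 1  {5,6} 1
  3 to go: {2,4,6} 2  {2,5,6} 2  {4,5,6} 2
  4 to go: {2,4,5,6} 6  {3,4,5,6} 2
  5 to go: {2,3,4,5,6} 8
  if 0:b drops first: 8 orders

8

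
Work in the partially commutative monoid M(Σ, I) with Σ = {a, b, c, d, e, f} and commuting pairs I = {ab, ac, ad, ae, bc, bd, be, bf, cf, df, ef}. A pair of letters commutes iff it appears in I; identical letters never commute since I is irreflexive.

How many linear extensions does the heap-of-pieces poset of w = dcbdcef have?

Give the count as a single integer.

piece 0:d — minimal
piece 1:c rests on {0:d}
piece 2:b — minimal
piece 3:d rests on {1:c}
piece 4:c rests on {3:d}
piece 5:e rests on {4:c}
piece 6:f — minimal
minimal pieces: {0:d, 2:b, 6:f}
ways to finish when only these pieces remain (= sum over removing one remaining piece with nothing left below it):
  1 left: {2}→1  {5}→1  {6}→1
  2 left: {2,5}→2  {2,6}→2  {4,5}→1  {5,6}→2
  3 left: {2,4,5}→3  {2,5,6}→6  {3,4,5}→1  {4,5,6}→3
  4 left: {1,3,4,5}→1  {2,3,4,5}→4  {2,4,5,6}→12  {3,4,5,6}→4
  5 left: {0,1,3,4,5}→1  {1,2,3,4,5}→5  {1,3,4,5,6}→5  {2,3,4,5,6}→20
  placing 0:d first → 30 extensions
  placing 2:b first → 6 extensions
  placing 6:f first → 6 extensions
total linear extensions = 42

42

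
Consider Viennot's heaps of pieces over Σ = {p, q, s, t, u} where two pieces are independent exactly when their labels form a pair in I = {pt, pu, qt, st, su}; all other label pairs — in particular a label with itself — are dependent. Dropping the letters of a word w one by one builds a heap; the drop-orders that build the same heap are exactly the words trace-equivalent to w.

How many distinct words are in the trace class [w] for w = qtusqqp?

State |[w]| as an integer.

5

drop 0:q onto floor
drop 1:t onto floor
drop 2:u onto {0:q, 1:t}
drop 3:s onto {0:q}
drop 4:q onto {2:u, 3:s}
drop 5:q onto {4:q}
drop 6:p onto {5:q}
ground layer = {0:q, 1:t}
drop-orders for the pieces not yet dropped (sum over which currently-grounded one goes next):
  1 to go: {6} 1
  2 to go: {5,6} 1
  3 to go: {4,5,6} 1
  4 to go: {2,4,5,6} 1  {3,4,5,6} 1
  5 to go: {1,2,4,5,6} 1  {2,3,4,5,6} 2
  if 0:q drops first: 3 orders
  if 1:t drops first: 2 orders
heap linearizations: 5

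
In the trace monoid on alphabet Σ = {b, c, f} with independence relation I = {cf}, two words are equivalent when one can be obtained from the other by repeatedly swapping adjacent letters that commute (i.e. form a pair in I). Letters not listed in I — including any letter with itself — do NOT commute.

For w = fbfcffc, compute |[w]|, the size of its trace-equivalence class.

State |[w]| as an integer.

0(f) covers ∅
1(b) covers 0:f
2(f) covers 1:b
3(c) covers 1:b
4(f) covers 2:f
5(f) covers 4:f
6(c) covers 3:c
floor of heap: 0:f
completions by unplaced set U, small U first (add the entries for U minus each lowest piece of U):
  |U|=1: {5}:1  {6}:1
  |U|=2: {3,6}:1  {4,5}:1  {5,6}:2
  |U|=3: {2,4,5}:1  {3,5,6}:3  {4,5,6}:3
  |U|=4: {2,4,5,6}:4  {3,4,5,6}:6
  |U|=5: {2,3,4,5,6}:10
  start at 0(f): 10

10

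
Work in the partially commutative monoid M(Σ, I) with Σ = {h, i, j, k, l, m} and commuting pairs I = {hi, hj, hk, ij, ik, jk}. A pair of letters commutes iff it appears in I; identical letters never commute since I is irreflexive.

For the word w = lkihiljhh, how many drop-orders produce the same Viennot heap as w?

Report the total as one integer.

0(l) covers ∅
1(k) covers 0:l
2(i) covers 0:l
3(h) covers 0:l
4(i) covers 2:i
5(l) covers 1:k, 3:h, 4:i
6(j) covers 5:l
7(h) covers 5:l
8(h) covers 7:h
floor of heap: 0:l
completions by unplaced set U, small U first (add the entries for U minus each lowest piece of U):
  |U|=1: {6}:1  {8}:1
  |U|=2: {6,8}:2  {7,8}:1
  |U|=3: {6,7,8}:3
  |U|=4: {5,6,7,8}:3
  |U|=5: {1,5,6,7,8}:3  {3,5,6,7,8}:3  {4,5,6,7,8}:3
  |U|=6: {1,3,5,6,7,8}:6  {1,4,5,6,7,8}:6  {2,4,5,6,7,8}:3  {3,4,5,6,7,8}:6
  |U|=7: {1,2,4,5,6,7,8}:9  {1,3,4,5,6,7,8}:18  {2,3,4,5,6,7,8}:9
  start at 0(l): 36

36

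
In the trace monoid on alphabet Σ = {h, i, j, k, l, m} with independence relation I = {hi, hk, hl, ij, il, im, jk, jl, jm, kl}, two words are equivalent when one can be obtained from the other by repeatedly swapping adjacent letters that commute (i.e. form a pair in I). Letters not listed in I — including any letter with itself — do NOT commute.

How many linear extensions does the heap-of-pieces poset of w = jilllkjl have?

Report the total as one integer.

piece 0:j — minimal
piece 1:i — minimal
piece 2:l — minimal
piece 3:l rests on {2:l}
piece 4:l rests on {3:l}
piece 5:k rests on {1:i}
piece 6:j rests on {0:j}
piece 7:l rests on {4:l}
minimal pieces: {0:j, 1:i, 2:l}
ways to finish when only these pieces remain (= sum over removing one remaining piece with nothing left below it):
  1 left: {5}→1  {6}→1  {7}→1
  2 left: {0,6}→1  {1,5}→1  {4,7}→1  {5,6}→2  {5,7}→2  {6,7}→2
  3 left: {0,5,6}→3  {0,6,7}→3  {1,5,6}→3  {1,5,7}→3  {3,4,7}→1  {4,5,7}→3  {4,6,7}→3  {5,6,7}→6
  4 left: {0,1,5,6}→6  {0,4,6,7}→6  {0,5,6,7}→12  {1,4,5,7}→6  {1,5,6,7}→12  {2,3,4,7}→1  {3,4,5,7}→4  {3,4,6,7}→4  {4,5,6,7}→12
  5 left: {0,1,5,6,7}→30  {0,3,4,6,7}→10  {0,4,5,6,7}→30  {1,3,4,5,7}→10  {1,4,5,6,7}→30  {2,3,4,5,7}→5  {2,3,4,6,7}→5  {3,4,5,6,7}→20
  6 left: {0,1,4,5,6,7}→90  {0,2,3,4,6,7}→15  {0,3,4,5,6,7}→60  {1,2,3,4,5,7}→15  {1,3,4,5,6,7}→60  {2,3,4,5,6,7}→30
  placing 0:j first → 105 extensions
  placing 1:i first → 105 extensions
  placing 2:l first → 210 extensions
total linear extensions = 420

420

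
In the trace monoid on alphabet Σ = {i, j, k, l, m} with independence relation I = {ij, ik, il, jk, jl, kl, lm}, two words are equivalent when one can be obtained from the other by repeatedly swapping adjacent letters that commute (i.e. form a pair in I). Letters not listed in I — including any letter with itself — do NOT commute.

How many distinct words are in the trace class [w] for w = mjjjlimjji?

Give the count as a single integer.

120

#0=m has no predecessor
#1=j depends on [0:m]
#2=j depends on [1:j]
#3=j depends on [2:j]
#4=l has no predecessor
#5=i depends on [0:m]
#6=m depends on [3:j, 5:i]
#7=j depends on [6:m]
#8=j depends on [7:j]
#9=i depends on [6:m]
sources: [0:m, 4:l]
N(rest) = Σ N(rest − s) over sources s of rest; N(one piece) = 1:
  size 1 → [4]=1  [8]=1  [9]=1
  size 2 → [4,8]=2  [4,9]=2  [7,8]=1  [8,9]=2
  size 3 → [4,7,8]=3  [4,8,9]=6  [7,8,9]=3
  size 4 → [4,7,8,9]=12  [6,7,8,9]=3
  size 5 → [3,6,7,8,9]=3  [4,6,7,8,9]=15  [5,6,7,8,9]=3
  size 6 → [2,3,6,7,8,9]=3  [3,4,6,7,8,9]=18  [3,5,6,7,8,9]=6  [4,5,6,7,8,9]=18
  size 7 → [1,2,3,6,7,8,9]=3  [2,3,4,6,7,8,9]=21  [2,3,5,6,7,8,9]=9  [3,4,5,6,7,8,9]=42
  size 8 → [1,2,3,4,6,7,8,9]=24  [1,2,3,5,6,7,8,9]=12  [2,3,4,5,6,7,8,9]=72
  first=0(m) contributes 108
  first=4(l) contributes 12
|[w]| = 120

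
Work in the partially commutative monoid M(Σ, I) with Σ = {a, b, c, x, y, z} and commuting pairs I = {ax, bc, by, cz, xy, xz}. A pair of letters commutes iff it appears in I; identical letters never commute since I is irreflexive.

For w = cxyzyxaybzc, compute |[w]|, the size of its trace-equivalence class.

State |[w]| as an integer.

93

drop 0:c onto floor
drop 1:x onto {0:c}
drop 2:y onto {0:c}
drop 3:z onto {2:y}
drop 4:y onto {3:z}
drop 5:x onto {1:x}
drop 6:a onto {4:y}
drop 7:y onto {6:a}
drop 8:b onto {5:x, 6:a}
drop 9:z onto {7:y, 8:b}
drop 10:c onto {5:x, 7:y}
ground layer = {0:c}
drop-orders for the pieces not yet dropped (sum over which currently-grounded one goes next):
  1 to go: {9} 1  {10} 1
  2 to go: {8,9} 1  {9,10} 2
  3 to go: {7,9,10} 2  {8,9,10} 3
  4 to go: {5,8,9,10} 3  {7,8,9,10} 5
  5 to go: {1,5,8,9,10} 3  {5,7,8,9,10} 8  {6,7,8,9,10} 5
  6 to go: {1,5,7,8,9,10} 11  {4,6,7,8,9,10} 5  {5,6,7,8,9,10} 13
  7 to go: {1,5,6,7,8,9,10} 24  {3,4,6,7,8,9,10} 5  {4,5,6,7,8,9,10} 18
  8 to go: {1,4,5,6,7,8,9,10} 42  {2,3,4,6,7,8,9,10} 5  {3,4,5,6,7,8,9,10} 23
  9 to go: {1,3,4,5,6,7,8,9,10} 65  {2,3,4,5,6,7,8,9,10} 28
  if 0:c drops first: 93 orders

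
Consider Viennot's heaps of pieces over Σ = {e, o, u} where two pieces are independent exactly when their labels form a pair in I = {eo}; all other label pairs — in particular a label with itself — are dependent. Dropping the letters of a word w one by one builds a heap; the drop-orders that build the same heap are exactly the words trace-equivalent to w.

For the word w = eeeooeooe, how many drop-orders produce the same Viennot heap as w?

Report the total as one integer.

126

drop 0:e onto floor
drop 1:e onto {0:e}
drop 2:e onto {1:e}
drop 3:o onto floor
drop 4:o onto {3:o}
drop 5:e onto {2:e}
drop 6:o onto {4:o}
drop 7:o onto {6:o}
drop 8:e onto {5:e}
ground layer = {0:e, 3:o}
drop-orders for the pieces not yet dropped (sum over which currently-grounded one goes next):
  1 to go: {7} 1  {8} 1
  2 to go: {5,8} 1  {6,7} 1  {7,8} 2
  3 to go: {2,5,8} 1  {4,6,7} 1  {5,7,8} 3  {6,7,8} 3
  4 to go: {1,2,5,8} 1  {2,5,7,8} 4  {3,4,6,7} 1  {4,6,7,8} 4  {5,6,7,8} 6
  5 to go: {0,1,2,5,8} 1  {1,2,5,7,8} 5  {2,5,6,7,8} 10  {3,4,6,7,8} 5  {4,5,6,7,8} 10
  6 to go: {0,1,2,5,7,8} 6  {1,2,5,6,7,8} 15  {2,4,5,6,7,8} 20  {3,4,5,6,7,8} 15
  7 to go: {0,1,2,5,6,7,8} 21  {1,2,4,5,6,7,8} 35  {2,3,4,5,6,7,8} 35
  if 0:e drops first: 70 orders
  if 3:o drops first: 56 orders
heap linearizations: 126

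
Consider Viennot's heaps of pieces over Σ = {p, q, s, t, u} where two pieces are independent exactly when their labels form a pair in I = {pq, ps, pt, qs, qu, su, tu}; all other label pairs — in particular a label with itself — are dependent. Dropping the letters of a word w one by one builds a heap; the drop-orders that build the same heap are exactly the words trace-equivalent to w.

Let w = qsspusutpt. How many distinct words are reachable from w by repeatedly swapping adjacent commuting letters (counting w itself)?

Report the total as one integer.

840

0(q) covers ∅
1(s) covers ∅
2(s) covers 1:s
3(p) covers ∅
4(u) covers 3:p
5(s) covers 2:s
6(u) covers 4:u
7(t) covers 0:q, 5:s
8(p) covers 6:u
9(t) covers 7:t
floor of heap: 0:q, 1:s, 3:p
completions by unplaced set U, small U first (add the entries for U minus each lowest piece of U):
  |U|=1: {8}:1  {9}:1
  |U|=2: {6,8}:1  {7,9}:1  {8,9}:2
  |U|=3: {0,7,9}:1  {4,6,8}:1  {5,7,9}:1  {6,8,9}:3  {7,8,9}:3
  |U|=4: {0,5,7,9}:2  {0,7,8,9}:4  {2,5,7,9}:1  {3,4,6,8}:1  {4,6,8,9}:4  {5,7,8,9}:4  {6,7,8,9}:6
  |U|=5: {0,2,5,7,9}:3  {0,5,7,8,9}:10  {0,6,7,8,9}:10  {1,2,5,7,9}:1  {2,5,7,8,9}:5  {3,4,6,8,9}:5  {4,6,7,8,9}:10  {5,6,7,8,9}:10
  |U|=6: {0,1,2,5,7,9}:4  {0,2,5,7,8,9}:18  {0,4,6,7,8,9}:20  {0,5,6,7,8,9}:30  {1,2,5,7,8,9}:6  {2,5,6,7,8,9}:15  {3,4,6,7,8,9}:15  {4,5,6,7,8,9}:20
  |U|=7: {0,1,2,5,7,8,9}:28  {0,2,5,6,7,8,9}:63  {0,3,4,6,7,8,9}:35  {0,4,5,6,7,8,9}:70  {1,2,5,6,7,8,9}:21  {2,4,5,6,7,8,9}:35  {3,4,5,6,7,8,9}:35
  |U|=8: {0,1,2,5,6,7,8,9}:112  {0,2,4,5,6,7,8,9}:168  {0,3,4,5,6,7,8,9}:140  {1,2,4,5,6,7,8,9}:56  {2,3,4,5,6,7,8,9}:70
  start at 0(q): 126
  start at 1(s): 378
  start at 3(p): 336
sum over floor = 840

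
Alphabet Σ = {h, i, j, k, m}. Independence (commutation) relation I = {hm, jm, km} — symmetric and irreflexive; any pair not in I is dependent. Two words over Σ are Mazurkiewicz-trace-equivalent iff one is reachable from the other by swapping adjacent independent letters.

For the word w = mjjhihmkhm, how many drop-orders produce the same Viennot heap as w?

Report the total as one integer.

40

drop 0:m onto floor
drop 1:j onto floor
drop 2:j onto {1:j}
drop 3:h onto {2:j}
drop 4:i onto {0:m, 3:h}
drop 5:h onto {4:i}
drop 6:m onto {4:i}
drop 7:k onto {5:h}
drop 8:h onto {7:k}
drop 9:m onto {6:m}
ground layer = {0:m, 1:j}
drop-orders for the pieces not yet dropped (sum over which currently-grounded one goes next):
  1 to go: {8} 1  {9} 1
  2 to go: {6,9} 1  {7,8} 1  {8,9} 2
  3 to go: {5,7,8} 1  {6,8,9} 3  {7,8,9} 3
  4 to go: {5,7,8,9} 4  {6,7,8,9} 6
  5 to go: {5,6,7,8,9} 10
  6 to go: {4,5,6,7,8,9} 10
  7 to go: {0,4,5,6,7,8,9} 10  {3,4,5,6,7,8,9} 10
  8 to go: {0,3,4,5,6,7,8,9} 20  {2,3,4,5,6,7,8,9} 10
  if 0:m drops first: 10 orders
  if 1:j drops first: 30 orders
heap linearizations: 40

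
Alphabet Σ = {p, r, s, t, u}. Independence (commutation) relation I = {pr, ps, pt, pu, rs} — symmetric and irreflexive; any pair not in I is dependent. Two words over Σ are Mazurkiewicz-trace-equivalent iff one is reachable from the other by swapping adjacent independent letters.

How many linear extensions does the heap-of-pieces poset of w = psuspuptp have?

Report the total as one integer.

126

0(p) covers ∅
1(s) covers ∅
2(u) covers 1:s
3(s) covers 2:u
4(p) covers 0:p
5(u) covers 3:s
6(p) covers 4:p
7(t) covers 5:u
8(p) covers 6:p
floor of heap: 0:p, 1:s
completions by unplaced set U, small U first (add the entries for U minus each lowest piece of U):
  |U|=1: {7}:1  {8}:1
  |U|=2: {5,7}:1  {6,8}:1  {7,8}:2
  |U|=3: {3,5,7}:1  {4,6,8}:1  {5,7,8}:3  {6,7,8}:3
  |U|=4: {0,4,6,8}:1  {2,3,5,7}:1  {3,5,7,8}:4  {4,6,7,8}:4  {5,6,7,8}:6
  |U|=5: {0,4,6,7,8}:5  {1,2,3,5,7}:1  {2,3,5,7,8}:5  {3,5,6,7,8}:10  {4,5,6,7,8}:10
  |U|=6: {0,4,5,6,7,8}:15  {1,2,3,5,7,8}:6  {2,3,5,6,7,8}:15  {3,4,5,6,7,8}:20
  |U|=7: {0,3,4,5,6,7,8}:35  {1,2,3,5,6,7,8}:21  {2,3,4,5,6,7,8}:35
  start at 0(p): 56
  start at 1(s): 70
sum over floor = 126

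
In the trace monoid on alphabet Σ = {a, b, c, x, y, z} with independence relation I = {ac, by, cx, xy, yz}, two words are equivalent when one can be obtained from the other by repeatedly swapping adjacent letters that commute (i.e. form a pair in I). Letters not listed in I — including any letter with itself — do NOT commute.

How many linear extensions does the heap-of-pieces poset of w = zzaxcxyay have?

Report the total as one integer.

drop 0:z onto floor
drop 1:z onto {0:z}
drop 2:a onto {1:z}
drop 3:x onto {2:a}
drop 4:c onto {1:z}
drop 5:x onto {3:x}
drop 6:y onto {2:a, 4:c}
drop 7:a onto {5:x, 6:y}
drop 8:y onto {7:a}
ground layer = {0:z}
drop-orders for the pieces not yet dropped (sum over which currently-grounded one goes next):
  1 to go: {8} 1
  2 to go: {7,8} 1
  3 to go: {5,7,8} 1  {6,7,8} 1
  4 to go: {3,5,7,8} 1  {4,6,7,8} 1  {5,6,7,8} 2
  5 to go: {3,5,6,7,8} 3  {4,5,6,7,8} 3
  6 to go: {2,3,5,6,7,8} 3  {3,4,5,6,7,8} 6
  7 to go: {2,3,4,5,6,7,8} 9
  if 0:z drops first: 9 orders

9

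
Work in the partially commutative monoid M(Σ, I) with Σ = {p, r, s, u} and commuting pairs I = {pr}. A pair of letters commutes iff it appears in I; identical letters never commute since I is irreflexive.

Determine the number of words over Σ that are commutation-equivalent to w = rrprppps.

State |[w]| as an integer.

35

drop 0:r onto floor
drop 1:r onto {0:r}
drop 2:p onto floor
drop 3:r onto {1:r}
drop 4:p onto {2:p}
drop 5:p onto {4:p}
drop 6:p onto {5:p}
drop 7:s onto {3:r, 6:p}
ground layer = {0:r, 2:p}
drop-orders for the pieces not yet dropped (sum over which currently-grounded one goes next):
  1 to go: {7} 1
  2 to go: {3,7} 1  {6,7} 1
  3 to go: {1,3,7} 1  {3,6,7} 2  {5,6,7} 1
  4 to go: {0,1,3,7} 1  {1,3,6,7} 3  {3,5,6,7} 3  {4,5,6,7} 1
  5 to go: {0,1,3,6,7} 4  {1,3,5,6,7} 6  {2,4,5,6,7} 1  {3,4,5,6,7} 4
  6 to go: {0,1,3,5,6,7} 10  {1,3,4,5,6,7} 10  {2,3,4,5,6,7} 5
  if 0:r drops first: 15 orders
  if 2:p drops first: 20 orders
heap linearizations: 35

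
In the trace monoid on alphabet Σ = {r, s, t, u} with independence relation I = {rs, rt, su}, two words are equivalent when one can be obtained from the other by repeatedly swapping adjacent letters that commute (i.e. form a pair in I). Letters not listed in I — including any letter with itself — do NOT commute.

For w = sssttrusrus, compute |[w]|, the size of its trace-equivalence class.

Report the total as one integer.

65

0(s) covers ∅
1(s) covers 0:s
2(s) covers 1:s
3(t) covers 2:s
4(t) covers 3:t
5(r) covers ∅
6(u) covers 4:t, 5:r
7(s) covers 4:t
8(r) covers 6:u
9(u) covers 8:r
10(s) covers 7:s
floor of heap: 0:s, 5:r
completions by unplaced set U, small U first (add the entries for U minus each lowest piece of U):
  |U|=1: {9}:1  {10}:1
  |U|=2: {7,10}:1  {8,9}:1  {9,10}:2
  |U|=3: {6,8,9}:1  {7,9,10}:3  {8,9,10}:3
  |U|=4: {5,6,8,9}:1  {6,8,9,10}:4  {7,8,9,10}:6
  |U|=5: {5,6,8,9,10}:5  {6,7,8,9,10}:10
  |U|=6: {4,6,7,8,9,10}:10  {5,6,7,8,9,10}:15
  |U|=7: {3,4,6,7,8,9,10}:10  {4,5,6,7,8,9,10}:25
  |U|=8: {2,3,4,6,7,8,9,10}:10  {3,4,5,6,7,8,9,10}:35
  |U|=9: {1,2,3,4,6,7,8,9,10}:10  {2,3,4,5,6,7,8,9,10}:45
  start at 0(s): 55
  start at 5(r): 10
sum over floor = 65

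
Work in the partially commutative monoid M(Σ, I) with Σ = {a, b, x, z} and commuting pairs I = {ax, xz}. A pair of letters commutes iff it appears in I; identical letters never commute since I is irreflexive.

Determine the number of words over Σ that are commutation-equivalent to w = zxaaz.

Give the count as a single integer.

piece 0:z — minimal
piece 1:x — minimal
piece 2:a rests on {0:z}
piece 3:a rests on {2:a}
piece 4:z rests on {3:a}
minimal pieces: {0:z, 1:x}
ways to finish when only these pieces remain (= sum over removing one remaining piece with nothing left below it):
  1 left: {1}→1  {4}→1
  2 left: {1,4}→2  {3,4}→1
  3 left: {1,3,4}→3  {2,3,4}→1
  placing 0:z first → 4 extensions
  placing 1:x first → 1 extensions
total linear extensions = 5

5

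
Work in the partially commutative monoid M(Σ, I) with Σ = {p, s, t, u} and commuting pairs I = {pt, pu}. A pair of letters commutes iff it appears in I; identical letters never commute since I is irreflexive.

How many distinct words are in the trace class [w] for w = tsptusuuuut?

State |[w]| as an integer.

3

0(t) covers ∅
1(s) covers 0:t
2(p) covers 1:s
3(t) covers 1:s
4(u) covers 3:t
5(s) covers 2:p, 4:u
6(u) covers 5:s
7(u) covers 6:u
8(u) covers 7:u
9(u) covers 8:u
10(t) covers 9:u
floor of heap: 0:t
completions by unplaced set U, small U first (add the entries for U minus each lowest piece of U):
  |U|=1: {10}:1
  |U|=2: {9,10}:1
  |U|=3: {8,9,10}:1
  |U|=4: {7,8,9,10}:1
  |U|=5: {6,7,8,9,10}:1
  |U|=6: {5,6,7,8,9,10}:1
  |U|=7: {2,5,6,7,8,9,10}:1  {4,5,6,7,8,9,10}:1
  |U|=8: {2,4,5,6,7,8,9,10}:2  {3,4,5,6,7,8,9,10}:1
  |U|=9: {2,3,4,5,6,7,8,9,10}:3
  start at 0(t): 3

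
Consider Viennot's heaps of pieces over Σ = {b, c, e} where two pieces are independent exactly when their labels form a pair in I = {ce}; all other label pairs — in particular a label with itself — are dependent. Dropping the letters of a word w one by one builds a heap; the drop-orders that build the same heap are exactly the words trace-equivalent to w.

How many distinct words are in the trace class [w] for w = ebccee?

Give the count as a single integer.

6

piece 0:e — minimal
piece 1:b rests on {0:e}
piece 2:c rests on {1:b}
piece 3:c rests on {2:c}
piece 4:e rests on {1:b}
piece 5:e rests on {4:e}
minimal pieces: {0:e}
ways to finish when only these pieces remain (= sum over removing one remaining piece with nothing left below it):
  1 left: {3}→1  {5}→1
  2 left: {2,3}→1  {3,5}→2  {4,5}→1
  3 left: {2,3,5}→3  {3,4,5}→3
  4 left: {2,3,4,5}→6
  placing 0:e first → 6 extensions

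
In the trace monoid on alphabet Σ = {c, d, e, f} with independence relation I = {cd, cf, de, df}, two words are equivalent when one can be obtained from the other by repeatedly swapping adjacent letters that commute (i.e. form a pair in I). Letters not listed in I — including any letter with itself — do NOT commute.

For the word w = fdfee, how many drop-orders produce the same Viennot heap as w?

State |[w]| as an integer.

5

0(f) covers ∅
1(d) covers ∅
2(f) covers 0:f
3(e) covers 2:f
4(e) covers 3:e
floor of heap: 0:f, 1:d
completions by unplaced set U, small U first (add the entries for U minus each lowest piece of U):
  |U|=1: {1}:1  {4}:1
  |U|=2: {1,4}:2  {3,4}:1
  |U|=3: {1,3,4}:3  {2,3,4}:1
  start at 0(f): 4
  start at 1(d): 1
sum over floor = 5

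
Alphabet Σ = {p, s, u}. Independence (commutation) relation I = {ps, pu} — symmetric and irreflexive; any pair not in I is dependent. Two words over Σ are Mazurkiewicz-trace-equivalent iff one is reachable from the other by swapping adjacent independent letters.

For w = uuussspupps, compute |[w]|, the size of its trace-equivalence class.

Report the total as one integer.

0(u) covers ∅
1(u) covers 0:u
2(u) covers 1:u
3(s) covers 2:u
4(s) covers 3:s
5(s) covers 4:s
6(p) covers ∅
7(u) covers 5:s
8(p) covers 6:p
9(p) covers 8:p
10(s) covers 7:u
floor of heap: 0:u, 6:p
completions by unplaced set U, small U first (add the entries for U minus each lowest piece of U):
  |U|=1: {9}:1  {10}:1
  |U|=2: {7,10}:1  {8,9}:1  {9,10}:2
  |U|=3: {5,7,10}:1  {6,8,9}:1  {7,9,10}:3  {8,9,10}:3
  |U|=4: {4,5,7,10}:1  {5,7,9,10}:4  {6,8,9,10}:4  {7,8,9,10}:6
  |U|=5: {3,4,5,7,10}:1  {4,5,7,9,10}:5  {5,7,8,9,10}:10  {6,7,8,9,10}:10
  |U|=6: {2,3,4,5,7,10}:1  {3,4,5,7,9,10}:6  {4,5,7,8,9,10}:15  {5,6,7,8,9,10}:20
  |U|=7: {1,2,3,4,5,7,10}:1  {2,3,4,5,7,9,10}:7  {3,4,5,7,8,9,10}:21  {4,5,6,7,8,9,10}:35
  |U|=8: {0,1,2,3,4,5,7,10}:1  {1,2,3,4,5,7,9,10}:8  {2,3,4,5,7,8,9,10}:28  {3,4,5,6,7,8,9,10}:56
  |U|=9: {0,1,2,3,4,5,7,9,10}:9  {1,2,3,4,5,7,8,9,10}:36  {2,3,4,5,6,7,8,9,10}:84
  start at 0(u): 120
  start at 6(p): 45
sum over floor = 165

165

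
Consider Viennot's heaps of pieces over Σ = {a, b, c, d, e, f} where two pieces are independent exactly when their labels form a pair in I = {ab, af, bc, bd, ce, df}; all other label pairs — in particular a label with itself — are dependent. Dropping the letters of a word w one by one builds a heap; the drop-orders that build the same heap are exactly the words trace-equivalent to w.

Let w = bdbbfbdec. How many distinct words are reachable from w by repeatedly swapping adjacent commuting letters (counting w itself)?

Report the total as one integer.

57

drop 0:b onto floor
drop 1:d onto floor
drop 2:b onto {0:b}
drop 3:b onto {2:b}
drop 4:f onto {3:b}
drop 5:b onto {4:f}
drop 6:d onto {1:d}
drop 7:e onto {5:b, 6:d}
drop 8:c onto {4:f, 6:d}
ground layer = {0:b, 1:d}
drop-orders for the pieces not yet dropped (sum over which currently-grounded one goes next):
  1 to go: {7} 1  {8} 1
  2 to go: {5,7} 1  {7,8} 2
  3 to go: {5,7,8} 3  {6,7,8} 2
  4 to go: {1,6,7,8} 2  {4,5,7,8} 3  {5,6,7,8} 5
  5 to go: {1,5,6,7,8} 7  {3,4,5,7,8} 3  {4,5,6,7,8} 8
  6 to go: {1,4,5,6,7,8} 15  {2,3,4,5,7,8} 3  {3,4,5,6,7,8} 11
  7 to go: {0,2,3,4,5,7,8} 3  {1,3,4,5,6,7,8} 26  {2,3,4,5,6,7,8} 14
  if 0:b drops first: 40 orders
  if 1:d drops first: 17 orders
heap linearizations: 57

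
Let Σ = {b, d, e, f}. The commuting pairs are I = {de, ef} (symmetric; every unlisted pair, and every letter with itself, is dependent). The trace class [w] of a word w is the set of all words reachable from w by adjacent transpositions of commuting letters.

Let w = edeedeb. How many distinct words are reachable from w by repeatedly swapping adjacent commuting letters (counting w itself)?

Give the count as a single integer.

15

drop 0:e onto floor
drop 1:d onto floor
drop 2:e onto {0:e}
drop 3:e onto {2:e}
drop 4:d onto {1:d}
drop 5:e onto {3:e}
drop 6:b onto {4:d, 5:e}
ground layer = {0:e, 1:d}
drop-orders for the pieces not yet dropped (sum over which currently-grounded one goes next):
  1 to go: {6} 1
  2 to go: {4,6} 1  {5,6} 1
  3 to go: {1,4,6} 1  {3,5,6} 1  {4,5,6} 2
  4 to go: {1,4,5,6} 3  {2,3,5,6} 1  {3,4,5,6} 3
  5 to go: {0,2,3,5,6} 1  {1,3,4,5,6} 6  {2,3,4,5,6} 4
  if 0:e drops first: 10 orders
  if 1:d drops first: 5 orders
heap linearizations: 15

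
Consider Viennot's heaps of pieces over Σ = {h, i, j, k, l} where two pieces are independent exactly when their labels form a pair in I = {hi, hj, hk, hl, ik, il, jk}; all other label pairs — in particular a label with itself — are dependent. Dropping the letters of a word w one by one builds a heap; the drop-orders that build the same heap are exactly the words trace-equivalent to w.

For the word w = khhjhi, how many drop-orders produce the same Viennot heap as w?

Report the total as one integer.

60

drop 0:k onto floor
drop 1:h onto floor
drop 2:h onto {1:h}
drop 3:j onto floor
drop 4:h onto {2:h}
drop 5:i onto {3:j}
ground layer = {0:k, 1:h, 3:j}
drop-orders for the pieces not yet dropped (sum over which currently-grounded one goes next):
  1 to go: {0} 1  {4} 1  {5} 1
  2 to go: {0,4} 2  {0,5} 2  {2,4} 1  {3,5} 1  {4,5} 2
  3 to go: {0,2,4} 3  {0,3,5} 3  {0,4,5} 6  {1,2,4} 1  {2,4,5} 3  {3,4,5} 3
  4 to go: {0,1,2,4} 4  {0,2,4,5} 12  {0,3,4,5} 12  {1,2,4,5} 4  {2,3,4,5} 6
  if 0:k drops first: 10 orders
  if 1:h drops first: 30 orders
  if 3:j drops first: 20 orders
heap linearizations: 60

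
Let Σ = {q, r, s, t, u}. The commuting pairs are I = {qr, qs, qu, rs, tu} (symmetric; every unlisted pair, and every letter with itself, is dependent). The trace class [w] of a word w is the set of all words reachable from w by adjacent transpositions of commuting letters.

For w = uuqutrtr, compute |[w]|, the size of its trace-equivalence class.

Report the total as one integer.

0(u) covers ∅
1(u) covers 0:u
2(q) covers ∅
3(u) covers 1:u
4(t) covers 2:q
5(r) covers 3:u, 4:t
6(t) covers 5:r
7(r) covers 6:t
floor of heap: 0:u, 2:q
completions by unplaced set U, small U first (add the entries for U minus each lowest piece of U):
  |U|=1: {7}:1
  |U|=2: {6,7}:1
  |U|=3: {5,6,7}:1
  |U|=4: {3,5,6,7}:1  {4,5,6,7}:1
  |U|=5: {1,3,5,6,7}:1  {2,4,5,6,7}:1  {3,4,5,6,7}:2
  |U|=6: {0,1,3,5,6,7}:1  {1,3,4,5,6,7}:3  {2,3,4,5,6,7}:3
  start at 0(u): 6
  start at 2(q): 4
sum over floor = 10

10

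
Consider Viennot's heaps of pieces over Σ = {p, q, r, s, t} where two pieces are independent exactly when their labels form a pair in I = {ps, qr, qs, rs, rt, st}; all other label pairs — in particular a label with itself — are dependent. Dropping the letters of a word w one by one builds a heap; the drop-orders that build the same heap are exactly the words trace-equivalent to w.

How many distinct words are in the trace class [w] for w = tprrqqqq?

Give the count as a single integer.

15

0(t) covers ∅
1(p) covers 0:t
2(r) covers 1:p
3(r) covers 2:r
4(q) covers 1:p
5(q) covers 4:q
6(q) covers 5:q
7(q) covers 6:q
floor of heap: 0:t
completions by unplaced set U, small U first (add the entries for U minus each lowest piece of U):
  |U|=1: {3}:1  {7}:1
  |U|=2: {2,3}:1  {3,7}:2  {6,7}:1
  |U|=3: {2,3,7}:3  {3,6,7}:3  {5,6,7}:1
  |U|=4: {2,3,6,7}:6  {3,5,6,7}:4  {4,5,6,7}:1
  |U|=5: {2,3,5,6,7}:10  {3,4,5,6,7}:5
  |U|=6: {2,3,4,5,6,7}:15
  start at 0(t): 15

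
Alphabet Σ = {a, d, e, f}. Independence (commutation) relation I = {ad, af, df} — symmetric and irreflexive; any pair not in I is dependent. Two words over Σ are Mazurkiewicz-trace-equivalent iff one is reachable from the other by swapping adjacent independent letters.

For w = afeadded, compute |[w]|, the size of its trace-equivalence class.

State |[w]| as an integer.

piece 0:a — minimal
piece 1:f — minimal
piece 2:e rests on {0:a, 1:f}
piece 3:a rests on {2:e}
piece 4:d rests on {2:e}
piece 5:d rests on {4:d}
piece 6:e rests on {3:a, 5:d}
piece 7:d rests on {6:e}
minimal pieces: {0:a, 1:f}
ways to finish when only these pieces remain (= sum over removing one remaining piece with nothing left below it):
  1 left: {7}→1
  2 left: {6,7}→1
  3 left: {3,6,7}→1  {5,6,7}→1
  4 left: {3,5,6,7}→2  {4,5,6,7}→1
  5 left: {3,4,5,6,7}→3
  6 left: {2,3,4,5,6,7}→3
  placing 0:a first → 3 extensions
  placing 1:f first → 3 extensions
total linear extensions = 6

6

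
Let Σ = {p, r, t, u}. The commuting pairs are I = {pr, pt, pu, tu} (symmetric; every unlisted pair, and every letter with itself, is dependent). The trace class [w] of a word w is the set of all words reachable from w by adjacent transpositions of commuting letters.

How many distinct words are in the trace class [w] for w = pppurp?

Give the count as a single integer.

15

#0=p has no predecessor
#1=p depends on [0:p]
#2=p depends on [1:p]
#3=u has no predecessor
#4=r depends on [3:u]
#5=p depends on [2:p]
sources: [0:p, 3:u]
N(rest) = Σ N(rest − s) over sources s of rest; N(one piece) = 1:
  size 1 → [4]=1  [5]=1
  size 2 → [2,5]=1  [3,4]=1  [4,5]=2
  size 3 → [1,2,5]=1  [2,4,5]=3  [3,4,5]=3
  size 4 → [0,1,2,5]=1  [1,2,4,5]=4  [2,3,4,5]=6
  first=0(p) contributes 10
  first=3(u) contributes 5
|[w]| = 15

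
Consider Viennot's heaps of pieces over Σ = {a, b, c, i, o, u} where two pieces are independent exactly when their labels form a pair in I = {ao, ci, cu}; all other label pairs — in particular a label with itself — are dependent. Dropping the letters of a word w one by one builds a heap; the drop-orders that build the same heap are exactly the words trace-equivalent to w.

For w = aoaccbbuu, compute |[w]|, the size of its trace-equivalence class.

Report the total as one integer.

3

drop 0:a onto floor
drop 1:o onto floor
drop 2:a onto {0:a}
drop 3:c onto {1:o, 2:a}
drop 4:c onto {3:c}
drop 5:b onto {4:c}
drop 6:b onto {5:b}
drop 7:u onto {6:b}
drop 8:u onto {7:u}
ground layer = {0:a, 1:o}
drop-orders for the pieces not yet dropped (sum over which currently-grounded one goes next):
  1 to go: {8} 1
  2 to go: {7,8} 1
  3 to go: {6,7,8} 1
  4 to go: {5,6,7,8} 1
  5 to go: {4,5,6,7,8} 1
  6 to go: {3,4,5,6,7,8} 1
  7 to go: {1,3,4,5,6,7,8} 1  {2,3,4,5,6,7,8} 1
  if 0:a drops first: 2 orders
  if 1:o drops first: 1 orders
heap linearizations: 3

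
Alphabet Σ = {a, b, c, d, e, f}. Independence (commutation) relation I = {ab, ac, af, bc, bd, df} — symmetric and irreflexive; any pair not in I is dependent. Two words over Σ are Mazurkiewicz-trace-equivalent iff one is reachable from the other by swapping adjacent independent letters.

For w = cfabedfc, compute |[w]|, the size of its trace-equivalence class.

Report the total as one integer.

#0=c has no predecessor
#1=f depends on [0:c]
#2=a has no predecessor
#3=b depends on [1:f]
#4=e depends on [2:a, 3:b]
#5=d depends on [4:e]
#6=f depends on [4:e]
#7=c depends on [5:d, 6:f]
sources: [0:c, 2:a]
N(rest) = Σ N(rest − s) over sources s of rest; N(one piece) = 1:
  size 1 → [7]=1
  size 2 → [5,7]=1  [6,7]=1
  size 3 → [5,6,7]=2
  size 4 → [4,5,6,7]=2
  size 5 → [2,4,5,6,7]=2  [3,4,5,6,7]=2
  size 6 → [1,3,4,5,6,7]=2  [2,3,4,5,6,7]=4
  first=0(c) contributes 6
  first=2(a) contributes 2
|[w]| = 8

8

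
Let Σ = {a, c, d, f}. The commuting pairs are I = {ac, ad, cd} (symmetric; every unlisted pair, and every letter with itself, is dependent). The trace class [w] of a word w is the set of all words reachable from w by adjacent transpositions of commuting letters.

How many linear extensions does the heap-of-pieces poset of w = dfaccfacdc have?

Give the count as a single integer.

36

piece 0:d — minimal
piece 1:f rests on {0:d}
piece 2:a rests on {1:f}
piece 3:c rests on {1:f}
piece 4:c rests on {3:c}
piece 5:f rests on {2:a, 4:c}
piece 6:a rests on {5:f}
piece 7:c rests on {5:f}
piece 8:d rests on {5:f}
piece 9:c rests on {7:c}
minimal pieces: {0:d}
ways to finish when only these pieces remain (= sum over removing one remaining piece with nothing left below it):
  1 left: {6}→1  {8}→1  {9}→1
  2 left: {6,8}→2  {6,9}→2  {7,9}→1  {8,9}→2
  3 left: {6,7,9}→3  {6,8,9}→6  {7,8,9}→3
  4 left: {6,7,8,9}→12
  5 left: {5,6,7,8,9}→12
  6 left: {2,5,6,7,8,9}→12  {4,5,6,7,8,9}→12
  7 left: {2,4,5,6,7,8,9}→24  {3,4,5,6,7,8,9}→12
  8 left: {2,3,4,5,6,7,8,9}→36
  placing 0:d first → 36 extensions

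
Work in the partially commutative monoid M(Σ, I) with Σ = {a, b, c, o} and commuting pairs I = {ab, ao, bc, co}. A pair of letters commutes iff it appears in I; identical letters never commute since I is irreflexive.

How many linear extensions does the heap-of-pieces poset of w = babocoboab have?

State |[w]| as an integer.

piece 0:b — minimal
piece 1:a — minimal
piece 2:b rests on {0:b}
piece 3:o rests on {2:b}
piece 4:c rests on {1:a}
piece 5:o rests on {3:o}
piece 6:b rests on {5:o}
piece 7:o rests on {6:b}
piece 8:a rests on {4:c}
piece 9:b rests on {7:o}
minimal pieces: {0:b, 1:a}
ways to finish when only these pieces remain (= sum over removing one remaining piece with nothing left below it):
  1 left: {8}→1  {9}→1
  2 left: {4,8}→1  {7,9}→1  {8,9}→2
  3 left: {1,4,8}→1  {4,8,9}→3  {6,7,9}→1  {7,8,9}→3
  4 left: {1,4,8,9}→4  {4,7,8,9}→6  {5,6,7,9}→1  {6,7,8,9}→4
  5 left: {1,4,7,8,9}→10  {3,5,6,7,9}→1  {4,6,7,8,9}→10  {5,6,7,8,9}→5
  6 left: {1,4,6,7,8,9}→20  {2,3,5,6,7,9}→1  {3,5,6,7,8,9}→6  {4,5,6,7,8,9}→15
  7 left: {0,2,3,5,6,7,9}→1  {1,4,5,6,7,8,9}→35  {2,3,5,6,7,8,9}→7  {3,4,5,6,7,8,9}→21
  8 left: {0,2,3,5,6,7,8,9}→8  {1,3,4,5,6,7,8,9}→56  {2,3,4,5,6,7,8,9}→28
  placing 0:b first → 84 extensions
  placing 1:a first → 36 extensions
total linear extensions = 120

120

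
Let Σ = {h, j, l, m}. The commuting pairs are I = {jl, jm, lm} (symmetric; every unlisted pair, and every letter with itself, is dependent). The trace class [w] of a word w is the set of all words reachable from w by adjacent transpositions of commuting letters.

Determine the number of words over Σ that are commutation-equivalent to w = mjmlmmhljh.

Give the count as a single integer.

#0=m has no predecessor
#1=j has no predecessor
#2=m depends on [0:m]
#3=l has no predecessor
#4=m depends on [2:m]
#5=m depends on [4:m]
#6=h depends on [1:j, 3:l, 5:m]
#7=l depends on [6:h]
#8=j depends on [6:h]
#9=h depends on [7:l, 8:j]
sources: [0:m, 1:j, 3:l]
N(rest) = Σ N(rest − s) over sources s of rest; N(one piece) = 1:
  size 1 → [9]=1
  size 2 → [7,9]=1  [8,9]=1
  size 3 → [7,8,9]=2
  size 4 → [6,7,8,9]=2
  size 5 → [1,6,7,8,9]=2  [3,6,7,8,9]=2  [5,6,7,8,9]=2
  size 6 → [1,3,6,7,8,9]=4  [1,5,6,7,8,9]=4  [3,5,6,7,8,9]=4  [4,5,6,7,8,9]=2
  size 7 → [1,3,5,6,7,8,9]=12  [1,4,5,6,7,8,9]=6  [2,4,5,6,7,8,9]=2  [3,4,5,6,7,8,9]=6
  size 8 → [0,2,4,5,6,7,8,9]=2  [1,2,4,5,6,7,8,9]=8  [1,3,4,5,6,7,8,9]=24  [2,3,4,5,6,7,8,9]=8
  first=0(m) contributes 40
  first=1(j) contributes 10
  first=3(l) contributes 10
|[w]| = 60

60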